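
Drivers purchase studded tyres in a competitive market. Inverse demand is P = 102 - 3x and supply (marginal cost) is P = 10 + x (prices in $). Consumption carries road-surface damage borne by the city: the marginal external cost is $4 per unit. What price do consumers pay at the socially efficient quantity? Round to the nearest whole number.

Social marginal benefit = demand − MEC = 98 - 3x.
Set SMB = MC: 98 - 3x = 10 + x → x* = 22.0000.
Consumer price on the demand curve at x*: 102 − 3×22.0000 = 36.0000.

P = $36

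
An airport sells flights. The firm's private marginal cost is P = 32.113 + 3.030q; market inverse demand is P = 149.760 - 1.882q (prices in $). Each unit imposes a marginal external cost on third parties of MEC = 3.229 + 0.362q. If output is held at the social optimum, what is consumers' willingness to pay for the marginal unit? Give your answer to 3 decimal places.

P = $108.931

Social marginal cost = private MC + MEC = 35.342 + 3.392q.
Set SMC = demand: 35.342 + 3.392q = 149.760 - 1.882q → q* = 21.6947.
Consumer price on the demand curve at q*: 149.760 − 1.882×21.6947 = 108.9306.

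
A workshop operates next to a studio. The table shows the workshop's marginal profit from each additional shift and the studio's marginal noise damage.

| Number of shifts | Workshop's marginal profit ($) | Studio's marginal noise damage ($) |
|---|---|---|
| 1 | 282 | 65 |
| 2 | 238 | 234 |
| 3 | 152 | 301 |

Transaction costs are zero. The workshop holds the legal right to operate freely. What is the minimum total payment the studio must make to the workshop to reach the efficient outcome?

Left alone the workshop would choose level 3 (marginal profit stays positive).
Efficient level: k* = 2 (marginal profit ≥ marginal noise damage through 2).
The studio must at least cover the workshop's forgone profit from cutting 3→2: 152 = 152.

$152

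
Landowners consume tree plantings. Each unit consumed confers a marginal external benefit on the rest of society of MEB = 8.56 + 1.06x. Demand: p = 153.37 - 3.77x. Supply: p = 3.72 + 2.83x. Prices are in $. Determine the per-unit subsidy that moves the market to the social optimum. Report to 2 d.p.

Social marginal benefit = demand + MEB = 161.93 - 2.71x.
Set SMB = MC: 161.93 - 2.71x = 3.72 + 2.83x → x* = 28.5578.
The Pigouvian subsidy equals MEB at x*: 8.56 + 1.06×28.5578 = 38.8313.

subsidy = $38.83 per unit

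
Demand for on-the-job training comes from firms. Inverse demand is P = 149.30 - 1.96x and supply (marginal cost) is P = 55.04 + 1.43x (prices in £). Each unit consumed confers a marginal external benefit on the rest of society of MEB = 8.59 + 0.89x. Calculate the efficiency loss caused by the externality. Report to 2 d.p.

DWL = £222.27

Market equilibrium (private): 55.04 + 1.43x = 149.30 - 1.96x → x_m = 27.8053.
Social marginal benefit = demand + MEB = 157.89 - 1.07x.
Set SMB = MC: 157.89 - 1.07x = 55.04 + 1.43x → x* = 41.1400.
Between x* and x_m the wedge SMB − MC runs linearly from 0 to MEB(x_m), so the loss is a triangle.
DWL = ½ × 13.3347 × 33.3367 = 222.2674.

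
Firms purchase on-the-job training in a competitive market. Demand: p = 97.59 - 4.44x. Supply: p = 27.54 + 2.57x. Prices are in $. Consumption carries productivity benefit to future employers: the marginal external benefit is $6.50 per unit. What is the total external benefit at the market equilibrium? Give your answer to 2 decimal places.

$64.95

Market equilibrium (private): 27.54 + 2.57x = 97.59 - 4.44x → x_m = 9.9929.
Total external benefit = MEB × x_m = 6.50 × 9.9929 = 64.9539.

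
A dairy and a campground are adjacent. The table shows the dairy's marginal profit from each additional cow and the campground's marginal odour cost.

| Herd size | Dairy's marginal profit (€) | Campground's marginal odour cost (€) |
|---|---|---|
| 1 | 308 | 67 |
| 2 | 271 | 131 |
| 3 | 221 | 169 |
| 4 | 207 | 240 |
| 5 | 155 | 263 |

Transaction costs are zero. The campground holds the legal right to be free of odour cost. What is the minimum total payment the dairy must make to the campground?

Efficient level: marginal profit ≥ marginal odour cost through level 3, so k* = 3.
With the campground holding the right, the dairy must at least compensate total damage at k*: 67 + 131 + 169 = 367.

€367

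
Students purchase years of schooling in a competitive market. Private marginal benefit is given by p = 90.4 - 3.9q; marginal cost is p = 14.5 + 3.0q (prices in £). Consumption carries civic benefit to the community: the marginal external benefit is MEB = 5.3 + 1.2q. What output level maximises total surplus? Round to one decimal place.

q* = 14.2

Social marginal benefit = demand + MEB = 95.7 - 2.7q.
Set SMB = MC: 95.7 - 2.7q = 14.5 + 3.0q → q* = 14.2456.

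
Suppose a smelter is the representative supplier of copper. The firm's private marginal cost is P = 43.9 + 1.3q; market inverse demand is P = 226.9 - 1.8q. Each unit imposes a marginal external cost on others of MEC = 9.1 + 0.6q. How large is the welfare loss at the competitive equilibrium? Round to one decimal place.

Market equilibrium (private): 43.9 + 1.3q = 226.9 - 1.8q → q_m = 59.0323.
Social marginal cost = private MC + MEC = 53.0 + 1.9q.
Set SMC = demand: 53.0 + 1.9q = 226.9 - 1.8q → q* = 47.0000.
The loss is the area between SMC and demand from q* to q_m; with linear curves that's a triangle of height MEC(q_m).
DWL = ½ × 12.0323 × 44.5194 = 267.8354.

DWL = 267.8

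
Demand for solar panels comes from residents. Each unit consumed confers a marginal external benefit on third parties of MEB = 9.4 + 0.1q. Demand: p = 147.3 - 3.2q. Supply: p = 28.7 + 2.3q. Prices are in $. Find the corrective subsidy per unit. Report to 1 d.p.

Social marginal benefit = demand + MEB = 156.7 - 3.1q.
Set SMB = MC: 156.7 - 3.1q = 28.7 + 2.3q → q* = 23.7037.
The Pigouvian subsidy equals MEB at q*: 9.4 + 0.1×23.7037 = 11.7704.

subsidy = $11.8 per unit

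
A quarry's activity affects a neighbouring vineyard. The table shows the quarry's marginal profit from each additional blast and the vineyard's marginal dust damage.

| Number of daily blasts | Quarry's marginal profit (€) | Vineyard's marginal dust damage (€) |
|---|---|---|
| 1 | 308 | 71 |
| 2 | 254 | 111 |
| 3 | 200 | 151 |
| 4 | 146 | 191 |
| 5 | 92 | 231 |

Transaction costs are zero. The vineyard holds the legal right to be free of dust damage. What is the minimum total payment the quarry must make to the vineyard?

Efficient level: marginal profit ≥ marginal dust damage through level 3, so k* = 3.
With the vineyard holding the right, the quarry must at least compensate total damage at k*: 71 + 111 + 151 = 333.

€333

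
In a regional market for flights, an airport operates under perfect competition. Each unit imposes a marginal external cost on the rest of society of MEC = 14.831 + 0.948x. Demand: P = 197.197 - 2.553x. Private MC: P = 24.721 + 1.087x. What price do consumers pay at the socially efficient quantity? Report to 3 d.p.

Social marginal cost = private MC + MEC = 39.552 + 2.035x.
Set SMC = demand: 39.552 + 2.035x = 197.197 - 2.553x → x* = 34.3603.
Consumer price on the demand curve at x*: 197.197 − 2.553×34.3603 = 109.4752.

P = 109.475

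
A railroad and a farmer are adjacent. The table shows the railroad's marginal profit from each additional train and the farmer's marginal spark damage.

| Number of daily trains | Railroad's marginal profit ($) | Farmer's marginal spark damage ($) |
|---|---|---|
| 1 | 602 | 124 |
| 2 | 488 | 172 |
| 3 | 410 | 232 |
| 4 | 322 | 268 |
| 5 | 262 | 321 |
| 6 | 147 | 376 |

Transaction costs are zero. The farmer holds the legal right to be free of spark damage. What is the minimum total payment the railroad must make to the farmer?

Efficient level: marginal profit ≥ marginal spark damage through level 4, so k* = 4.
With the farmer holding the right, the railroad must at least compensate total damage at k*: 124 + 172 + 232 + 268 = 796.

$796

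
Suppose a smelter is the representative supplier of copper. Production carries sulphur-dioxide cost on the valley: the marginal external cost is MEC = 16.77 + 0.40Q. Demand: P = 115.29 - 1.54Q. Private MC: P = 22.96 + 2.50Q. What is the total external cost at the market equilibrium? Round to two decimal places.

Market equilibrium (private): 22.96 + 2.50Q = 115.29 - 1.54Q → Q_m = 22.8540.
Total external cost = ∫₀^{Q_m} (16.77 + 0.40Q) dQ = 16.77×22.8540 + ½×0.40×22.8540² = 487.7226.

487.72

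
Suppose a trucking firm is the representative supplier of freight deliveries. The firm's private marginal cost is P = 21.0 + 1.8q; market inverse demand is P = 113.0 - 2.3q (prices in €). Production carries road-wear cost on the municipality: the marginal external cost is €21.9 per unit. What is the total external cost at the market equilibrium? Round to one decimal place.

Market equilibrium (private): 21.0 + 1.8q = 113.0 - 2.3q → q_m = 22.4390.
Total external cost = MEC × q_m = 21.9 × 22.4390 = 491.4141.

€491.4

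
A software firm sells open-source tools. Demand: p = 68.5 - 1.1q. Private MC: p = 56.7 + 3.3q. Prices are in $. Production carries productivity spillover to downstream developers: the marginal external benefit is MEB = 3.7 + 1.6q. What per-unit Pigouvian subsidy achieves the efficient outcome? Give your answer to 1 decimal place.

Social marginal cost = private MC − MEB = 53.0 + 1.7q.
Set SMC = demand: 53.0 + 1.7q = 68.5 - 1.1q → q* = 5.5357.
The Pigouvian subsidy equals MEB at q*: 3.7 + 1.6×5.5357 = 12.5571.

subsidy = $12.6 per unit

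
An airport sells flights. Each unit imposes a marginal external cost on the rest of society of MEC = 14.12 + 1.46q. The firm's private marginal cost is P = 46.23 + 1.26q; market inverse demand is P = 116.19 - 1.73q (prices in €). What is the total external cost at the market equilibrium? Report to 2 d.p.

€730.03

Market equilibrium (private): 46.23 + 1.26q = 116.19 - 1.73q → q_m = 23.3980.
Total external cost = ∫₀^{q_m} (14.12 + 1.46q) dq = 14.12×23.3980 + ½×1.46×23.3980² = 730.0302.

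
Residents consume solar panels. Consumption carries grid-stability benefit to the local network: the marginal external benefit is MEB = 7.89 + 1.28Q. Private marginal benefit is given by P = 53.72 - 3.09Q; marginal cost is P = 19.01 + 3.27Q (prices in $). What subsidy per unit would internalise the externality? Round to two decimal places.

Social marginal benefit = demand + MEB = 61.61 - 1.81Q.
Set SMB = MC: 61.61 - 1.81Q = 19.01 + 3.27Q → Q* = 8.3858.
The Pigouvian subsidy equals MEB at Q*: 7.89 + 1.28×8.3858 = 18.6238.

subsidy = $18.62 per unit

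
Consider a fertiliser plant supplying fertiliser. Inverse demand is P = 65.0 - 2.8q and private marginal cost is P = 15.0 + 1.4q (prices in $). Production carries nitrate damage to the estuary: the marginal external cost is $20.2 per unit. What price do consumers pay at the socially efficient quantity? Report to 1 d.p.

Social marginal cost = private MC + MEC = 35.2 + 1.4q.
Set SMC = demand: 35.2 + 1.4q = 65.0 - 2.8q → q* = 7.0952.
Consumer price on the demand curve at q*: 65.0 − 2.8×7.0952 = 45.1334.

P = $45.1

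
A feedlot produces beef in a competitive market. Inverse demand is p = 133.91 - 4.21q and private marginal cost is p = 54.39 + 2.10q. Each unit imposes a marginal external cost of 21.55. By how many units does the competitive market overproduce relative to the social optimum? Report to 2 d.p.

3.42 units

Market equilibrium (private): 54.39 + 2.10q = 133.91 - 4.21q → q_m = 12.6022.
Social marginal cost = private MC + MEC = 75.94 + 2.10q.
Set SMC = demand: 75.94 + 2.10q = 133.91 - 4.21q → q* = 9.1870.
Gap = |12.6022 − 9.1870| = 3.4152.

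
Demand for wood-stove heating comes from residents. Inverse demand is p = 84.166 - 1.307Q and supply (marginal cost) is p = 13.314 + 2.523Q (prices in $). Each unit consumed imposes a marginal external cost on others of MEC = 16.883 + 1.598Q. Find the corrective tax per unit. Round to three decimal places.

Social marginal benefit = demand − MEC = 67.283 - 2.905Q.
Set SMB = MC: 67.283 - 2.905Q = 13.314 + 2.523Q → Q* = 9.9427.
The Pigouvian tax equals MEC at Q*: 16.883 + 1.598×9.9427 = 32.7714.

tax = $32.771 per unit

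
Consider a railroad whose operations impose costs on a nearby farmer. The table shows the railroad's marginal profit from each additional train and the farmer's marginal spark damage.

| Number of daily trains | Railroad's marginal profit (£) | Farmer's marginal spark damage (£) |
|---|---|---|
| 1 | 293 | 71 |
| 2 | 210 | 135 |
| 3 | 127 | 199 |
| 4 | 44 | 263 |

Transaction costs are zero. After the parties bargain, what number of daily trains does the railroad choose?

2

Bargaining reaches the level where marginal profit last exceeds marginal spark damage.
That holds through level 2 (210 ≥ 135) but not at 3 (127 < 199).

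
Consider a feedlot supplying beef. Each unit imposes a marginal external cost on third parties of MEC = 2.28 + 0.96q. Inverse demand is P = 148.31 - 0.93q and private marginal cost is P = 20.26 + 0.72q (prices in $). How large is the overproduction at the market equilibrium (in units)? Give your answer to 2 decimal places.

Market equilibrium (private): 20.26 + 0.72q = 148.31 - 0.93q → q_m = 77.6061.
Social marginal cost = private MC + MEC = 22.54 + 1.68q.
Set SMC = demand: 22.54 + 1.68q = 148.31 - 0.93q → q* = 48.1877.
Gap = |77.6061 − 48.1877| = 29.4184.

29.42 units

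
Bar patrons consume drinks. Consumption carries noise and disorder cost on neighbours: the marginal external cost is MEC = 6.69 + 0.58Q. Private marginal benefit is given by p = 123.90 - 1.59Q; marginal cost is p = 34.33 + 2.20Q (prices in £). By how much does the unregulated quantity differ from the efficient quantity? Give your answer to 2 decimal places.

4.67 units

Market equilibrium (private): 34.33 + 2.20Q = 123.90 - 1.59Q → Q_m = 23.6332.
Social marginal benefit = demand − MEC = 117.21 - 2.17Q.
Set SMB = MC: 117.21 - 2.17Q = 34.33 + 2.20Q → Q* = 18.9657.
Gap = |23.6332 − 18.9657| = 4.6675.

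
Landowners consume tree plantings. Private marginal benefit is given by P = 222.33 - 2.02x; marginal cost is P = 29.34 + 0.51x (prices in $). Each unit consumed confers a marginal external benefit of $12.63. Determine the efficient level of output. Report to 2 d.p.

x* = 81.27

Social marginal benefit = demand + MEB = 234.96 - 2.02x.
Set SMB = MC: 234.96 - 2.02x = 29.34 + 0.51x → x* = 81.2727.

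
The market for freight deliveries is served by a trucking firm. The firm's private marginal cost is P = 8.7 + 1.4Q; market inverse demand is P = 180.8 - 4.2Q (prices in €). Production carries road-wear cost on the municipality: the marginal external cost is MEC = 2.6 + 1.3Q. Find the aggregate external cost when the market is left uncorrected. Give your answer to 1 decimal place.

Market equilibrium (private): 8.7 + 1.4Q = 180.8 - 4.2Q → Q_m = 30.7321.
Total external cost = ∫₀^{Q_m} (2.6 + 1.3Q) dQ = 2.6×30.7321 + ½×1.3×30.7321² = 693.8037.

€693.8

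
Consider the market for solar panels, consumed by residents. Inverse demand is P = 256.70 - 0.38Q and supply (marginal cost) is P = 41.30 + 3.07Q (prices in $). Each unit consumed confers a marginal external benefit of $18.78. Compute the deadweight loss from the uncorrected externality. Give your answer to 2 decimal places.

DWL = $51.11

Market equilibrium (private): 41.30 + 3.07Q = 256.70 - 0.38Q → Q_m = 62.4348.
Social marginal benefit = demand + MEB = 275.48 - 0.38Q.
Set SMB = MC: 275.48 - 0.38Q = 41.30 + 3.07Q → Q* = 67.8783.
The welfare-loss triangle has base |Q_m − Q*| and height MEB(Q_m) (the vertical gap between SMB and MC is zero at Q* and MEB at Q_m).
DWL = ½ × 5.4435 × 18.7800 = 51.1145.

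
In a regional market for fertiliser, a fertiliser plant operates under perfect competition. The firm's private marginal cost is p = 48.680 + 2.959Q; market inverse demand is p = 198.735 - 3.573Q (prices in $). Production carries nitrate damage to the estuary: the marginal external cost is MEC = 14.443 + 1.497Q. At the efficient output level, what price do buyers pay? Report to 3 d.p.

Social marginal cost = private MC + MEC = 63.123 + 4.456Q.
Set SMC = demand: 63.123 + 4.456Q = 198.735 - 3.573Q → Q* = 16.8903.
Consumer price on the demand curve at Q*: 198.735 − 3.573×16.8903 = 138.3860.

P = $138.386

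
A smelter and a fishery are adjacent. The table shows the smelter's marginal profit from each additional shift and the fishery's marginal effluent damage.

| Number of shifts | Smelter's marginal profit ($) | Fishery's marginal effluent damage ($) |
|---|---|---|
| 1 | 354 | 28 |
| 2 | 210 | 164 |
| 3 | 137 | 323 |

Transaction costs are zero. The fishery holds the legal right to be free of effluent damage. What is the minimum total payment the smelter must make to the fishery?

$192

Efficient level: marginal profit ≥ marginal effluent damage through level 2, so k* = 2.
With the fishery holding the right, the smelter must at least compensate total damage at k*: 28 + 164 = 192.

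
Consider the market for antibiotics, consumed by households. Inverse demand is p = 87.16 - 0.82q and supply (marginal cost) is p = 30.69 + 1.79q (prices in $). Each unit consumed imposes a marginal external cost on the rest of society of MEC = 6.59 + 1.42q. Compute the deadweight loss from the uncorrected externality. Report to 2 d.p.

Market equilibrium (private): 30.69 + 1.79q = 87.16 - 0.82q → q_m = 21.6360.
Social marginal benefit = demand − MEC = 80.57 - 2.24q.
Set SMB = MC: 80.57 - 2.24q = 30.69 + 1.79q → q* = 12.3772.
The welfare-loss triangle has base |q_m − q*| and height MEC(q_m) (the vertical gap between SMB and MC is zero at q* and MEC at q_m).
DWL = ½ × 9.2588 × 37.3131 = 172.7373.

DWL = $172.74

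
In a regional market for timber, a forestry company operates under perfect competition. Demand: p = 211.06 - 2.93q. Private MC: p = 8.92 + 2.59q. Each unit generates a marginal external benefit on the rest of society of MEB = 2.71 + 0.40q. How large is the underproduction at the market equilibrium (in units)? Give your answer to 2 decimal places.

3.39 units

Market equilibrium (private): 8.92 + 2.59q = 211.06 - 2.93q → q_m = 36.6196.
Social marginal cost = private MC − MEB = 6.21 + 2.19q.
Set SMC = demand: 6.21 + 2.19q = 211.06 - 2.93q → q* = 40.0098.
Gap = |36.6196 − 40.0098| = 3.3902.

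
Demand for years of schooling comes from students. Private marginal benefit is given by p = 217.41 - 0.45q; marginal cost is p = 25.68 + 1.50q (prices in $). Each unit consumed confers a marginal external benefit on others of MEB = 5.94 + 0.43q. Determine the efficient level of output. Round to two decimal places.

q* = 130.05

Social marginal benefit = demand + MEB = 223.35 - 0.02q.
Set SMB = MC: 223.35 - 0.02q = 25.68 + 1.50q → q* = 130.0461.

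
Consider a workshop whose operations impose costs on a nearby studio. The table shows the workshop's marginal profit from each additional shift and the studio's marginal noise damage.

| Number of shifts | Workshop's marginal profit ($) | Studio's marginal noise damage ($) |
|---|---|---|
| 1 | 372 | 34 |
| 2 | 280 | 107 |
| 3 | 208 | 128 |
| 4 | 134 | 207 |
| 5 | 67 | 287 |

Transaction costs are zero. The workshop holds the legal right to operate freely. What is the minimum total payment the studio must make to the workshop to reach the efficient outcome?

$201

Left alone the workshop would choose level 5 (marginal profit stays positive).
Efficient level: k* = 3 (marginal profit ≥ marginal noise damage through 3).
The studio must at least cover the workshop's forgone profit from cutting 5→3: 134 + 67 = 201.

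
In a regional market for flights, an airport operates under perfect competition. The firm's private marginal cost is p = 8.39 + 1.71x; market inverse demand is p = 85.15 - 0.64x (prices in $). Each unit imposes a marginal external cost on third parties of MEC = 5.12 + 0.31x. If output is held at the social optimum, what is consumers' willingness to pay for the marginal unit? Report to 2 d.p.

P = $67.91

Social marginal cost = private MC + MEC = 13.51 + 2.02x.
Set SMC = demand: 13.51 + 2.02x = 85.15 - 0.64x → x* = 26.9323.
Consumer price on the demand curve at x*: 85.15 − 0.64×26.9323 = 67.9133.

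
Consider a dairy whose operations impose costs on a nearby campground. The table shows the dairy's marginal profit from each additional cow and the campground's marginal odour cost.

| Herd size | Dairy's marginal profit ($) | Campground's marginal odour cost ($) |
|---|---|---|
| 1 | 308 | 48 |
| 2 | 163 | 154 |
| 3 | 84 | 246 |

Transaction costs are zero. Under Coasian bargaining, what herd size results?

2

Bargaining reaches the level where marginal profit last exceeds marginal odour cost.
That holds through level 2 (163 ≥ 154) but not at 3 (84 < 246).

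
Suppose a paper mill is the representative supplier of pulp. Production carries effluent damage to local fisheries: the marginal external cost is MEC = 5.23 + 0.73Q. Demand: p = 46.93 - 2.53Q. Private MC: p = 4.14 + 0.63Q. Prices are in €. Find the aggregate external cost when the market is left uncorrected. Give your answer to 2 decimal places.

Market equilibrium (private): 4.14 + 0.63Q = 46.93 - 2.53Q → Q_m = 13.5411.
Total external cost = ∫₀^{Q_m} (5.23 + 0.73Q) dQ = 5.23×13.5411 + ½×0.73×13.5411² = 137.7469.

€137.75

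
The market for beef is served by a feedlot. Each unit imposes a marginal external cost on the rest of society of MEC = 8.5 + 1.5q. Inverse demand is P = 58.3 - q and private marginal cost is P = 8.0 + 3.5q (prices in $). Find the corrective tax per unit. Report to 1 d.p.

tax = $19.0 per unit

Social marginal cost = private MC + MEC = 16.5 + 5.0q.
Set SMC = demand: 16.5 + 5.0q = 58.3 - q → q* = 6.9667.
The Pigouvian tax equals MEC at q*: 8.5 + 1.5×6.9667 = 18.9501.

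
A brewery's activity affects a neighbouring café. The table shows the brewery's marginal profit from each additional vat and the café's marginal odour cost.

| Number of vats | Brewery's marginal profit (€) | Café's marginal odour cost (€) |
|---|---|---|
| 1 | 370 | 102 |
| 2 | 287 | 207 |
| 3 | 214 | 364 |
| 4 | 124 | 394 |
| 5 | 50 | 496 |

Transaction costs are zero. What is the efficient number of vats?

2

Bargaining reaches the level where marginal profit last exceeds marginal odour cost.
That holds through level 2 (287 ≥ 207) but not at 3 (214 < 364).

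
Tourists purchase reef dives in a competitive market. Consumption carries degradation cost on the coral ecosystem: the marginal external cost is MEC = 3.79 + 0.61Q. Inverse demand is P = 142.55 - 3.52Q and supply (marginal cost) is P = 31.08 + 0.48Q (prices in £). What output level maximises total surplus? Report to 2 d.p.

Q* = 23.36

Social marginal benefit = demand − MEC = 138.76 - 4.13Q.
Set SMB = MC: 138.76 - 4.13Q = 31.08 + 0.48Q → Q* = 23.3579.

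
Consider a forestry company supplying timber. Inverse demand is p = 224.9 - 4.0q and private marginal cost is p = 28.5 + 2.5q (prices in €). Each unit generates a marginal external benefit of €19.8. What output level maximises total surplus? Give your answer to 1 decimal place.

q* = 33.3

Social marginal cost = private MC − MEB = 8.7 + 2.5q.
Set SMC = demand: 8.7 + 2.5q = 224.9 - 4.0q → q* = 33.2615.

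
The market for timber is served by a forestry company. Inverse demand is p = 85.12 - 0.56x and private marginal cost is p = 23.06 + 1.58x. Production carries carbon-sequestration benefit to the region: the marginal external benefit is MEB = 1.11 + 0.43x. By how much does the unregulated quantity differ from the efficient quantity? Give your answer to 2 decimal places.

7.94 units

Market equilibrium (private): 23.06 + 1.58x = 85.12 - 0.56x → x_m = 29.0000.
Social marginal cost = private MC − MEB = 21.95 + 1.15x.
Set SMC = demand: 21.95 + 1.15x = 85.12 - 0.56x → x* = 36.9415.
Gap = |29.0000 − 36.9415| = 7.9415.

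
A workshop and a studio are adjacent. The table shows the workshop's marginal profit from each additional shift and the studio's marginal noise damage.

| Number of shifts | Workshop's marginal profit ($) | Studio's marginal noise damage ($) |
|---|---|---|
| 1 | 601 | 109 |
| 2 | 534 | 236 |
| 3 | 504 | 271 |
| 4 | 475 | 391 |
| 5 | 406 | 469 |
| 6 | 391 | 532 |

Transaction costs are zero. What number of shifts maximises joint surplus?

Bargaining reaches the level where marginal profit last exceeds marginal noise damage.
That holds through level 4 (475 ≥ 391) but not at 5 (406 < 469).

4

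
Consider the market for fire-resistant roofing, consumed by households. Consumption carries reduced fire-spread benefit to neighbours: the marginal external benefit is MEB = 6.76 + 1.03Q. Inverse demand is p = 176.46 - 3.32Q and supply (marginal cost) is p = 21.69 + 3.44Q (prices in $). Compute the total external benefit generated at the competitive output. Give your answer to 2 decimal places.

$424.72

Market equilibrium (private): 21.69 + 3.44Q = 176.46 - 3.32Q → Q_m = 22.8950.
Total external benefit = ∫₀^{Q_m} (6.76 + 1.03Q) dQ = 6.76×22.8950 + ½×1.03×22.8950² = 424.7234.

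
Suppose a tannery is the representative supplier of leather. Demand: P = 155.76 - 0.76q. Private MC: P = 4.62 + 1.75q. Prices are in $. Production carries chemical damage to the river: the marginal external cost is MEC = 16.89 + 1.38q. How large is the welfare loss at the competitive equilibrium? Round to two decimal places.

DWL = $1285.01

Market equilibrium (private): 4.62 + 1.75q = 155.76 - 0.76q → q_m = 60.2151.
Social marginal cost = private MC + MEC = 21.51 + 3.13q.
Set SMC = demand: 21.51 + 3.13q = 155.76 - 0.76q → q* = 34.5116.
Height of the DWL triangle at q_m is SMC(q_m) − demand(q_m) = MEC(q_m) = 99.9869.
DWL = ½ × 25.7035 × 99.9869 = 1285.0066.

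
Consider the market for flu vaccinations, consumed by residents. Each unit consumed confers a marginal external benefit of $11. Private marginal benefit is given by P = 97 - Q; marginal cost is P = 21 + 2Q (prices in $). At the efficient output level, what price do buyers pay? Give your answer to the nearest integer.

Social marginal benefit = demand + MEB = 108 - Q.
Set SMB = MC: 108 - Q = 21 + 2Q → Q* = 29.0000.
Consumer price on the demand curve at Q*: 97 − 1×29.0000 = 68.0000.

P = $68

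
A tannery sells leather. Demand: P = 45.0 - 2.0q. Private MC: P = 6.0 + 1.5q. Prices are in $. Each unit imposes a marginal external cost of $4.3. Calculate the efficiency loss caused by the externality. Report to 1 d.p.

Market equilibrium (private): 6.0 + 1.5q = 45.0 - 2.0q → q_m = 11.1429.
Social marginal cost = private MC + MEC = 10.3 + 1.5q.
Set SMC = demand: 10.3 + 1.5q = 45.0 - 2.0q → q* = 9.9143.
The welfare-loss triangle has base |q_m − q*| and height MEC(q_m) (the vertical gap between SMC and demand is zero at q* and MEC at q_m).
DWL = ½ × 1.2286 × 4.3000 = 2.6415.

DWL = $2.6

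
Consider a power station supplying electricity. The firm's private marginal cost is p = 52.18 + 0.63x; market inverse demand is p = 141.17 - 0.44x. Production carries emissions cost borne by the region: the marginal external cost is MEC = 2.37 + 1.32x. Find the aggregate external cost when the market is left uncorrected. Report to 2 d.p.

Market equilibrium (private): 52.18 + 0.63x = 141.17 - 0.44x → x_m = 83.1682.
Total external cost = ∫₀^{x_m} (2.37 + 1.32x) dx = 2.37×83.1682 + ½×1.32×83.1682² = 4762.2953.

4762.30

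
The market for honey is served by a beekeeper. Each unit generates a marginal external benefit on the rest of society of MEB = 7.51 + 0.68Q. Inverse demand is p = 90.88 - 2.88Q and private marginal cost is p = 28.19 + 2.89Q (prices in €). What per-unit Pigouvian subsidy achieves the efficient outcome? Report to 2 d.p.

subsidy = €16.89 per unit

Social marginal cost = private MC − MEB = 20.68 + 2.21Q.
Set SMC = demand: 20.68 + 2.21Q = 90.88 - 2.88Q → Q* = 13.7917.
The Pigouvian subsidy equals MEB at Q*: 7.51 + 0.68×13.7917 = 16.8884.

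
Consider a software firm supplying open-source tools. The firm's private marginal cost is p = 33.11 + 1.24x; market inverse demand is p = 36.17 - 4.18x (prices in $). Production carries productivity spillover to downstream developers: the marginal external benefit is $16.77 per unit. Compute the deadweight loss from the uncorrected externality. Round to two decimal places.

DWL = $25.94

Market equilibrium (private): 33.11 + 1.24x = 36.17 - 4.18x → x_m = 0.5646.
Social marginal cost = private MC − MEB = 16.34 + 1.24x.
Set SMC = demand: 16.34 + 1.24x = 36.17 - 4.18x → x* = 3.6587.
The loss is the area between SMC and demand from x* to x_m; with linear curves that's a triangle of height MEB(x_m).
DWL = ½ × 3.0941 × 16.7700 = 25.9440.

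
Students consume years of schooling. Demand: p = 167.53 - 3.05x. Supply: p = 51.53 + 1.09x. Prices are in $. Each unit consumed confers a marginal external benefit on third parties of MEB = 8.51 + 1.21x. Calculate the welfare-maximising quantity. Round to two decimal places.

x* = 42.49

Social marginal benefit = demand + MEB = 176.04 - 1.84x.
Set SMB = MC: 176.04 - 1.84x = 51.53 + 1.09x → x* = 42.4949.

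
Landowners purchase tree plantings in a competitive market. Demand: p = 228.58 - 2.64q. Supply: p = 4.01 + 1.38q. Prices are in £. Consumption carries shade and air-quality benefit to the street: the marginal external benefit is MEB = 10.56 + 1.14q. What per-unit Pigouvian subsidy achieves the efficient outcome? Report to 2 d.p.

Social marginal benefit = demand + MEB = 239.14 - 1.50q.
Set SMB = MC: 239.14 - 1.50q = 4.01 + 1.38q → q* = 81.6424.
The Pigouvian subsidy equals MEB at q*: 10.56 + 1.14×81.6424 = 103.6323.

subsidy = £103.63 per unit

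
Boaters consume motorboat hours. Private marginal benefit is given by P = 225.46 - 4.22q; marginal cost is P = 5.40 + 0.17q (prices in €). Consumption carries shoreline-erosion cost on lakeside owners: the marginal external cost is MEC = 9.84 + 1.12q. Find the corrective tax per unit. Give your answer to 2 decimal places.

tax = €52.57 per unit

Social marginal benefit = demand − MEC = 215.62 - 5.34q.
Set SMB = MC: 215.62 - 5.34q = 5.40 + 0.17q → q* = 38.1525.
The Pigouvian tax equals MEC at q*: 9.84 + 1.12×38.1525 = 52.5708.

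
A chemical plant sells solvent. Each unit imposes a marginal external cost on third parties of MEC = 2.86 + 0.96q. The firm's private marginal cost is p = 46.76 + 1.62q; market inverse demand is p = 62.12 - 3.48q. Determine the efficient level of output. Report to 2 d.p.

q* = 2.06

Social marginal cost = private MC + MEC = 49.62 + 2.58q.
Set SMC = demand: 49.62 + 2.58q = 62.12 - 3.48q → q* = 2.0627.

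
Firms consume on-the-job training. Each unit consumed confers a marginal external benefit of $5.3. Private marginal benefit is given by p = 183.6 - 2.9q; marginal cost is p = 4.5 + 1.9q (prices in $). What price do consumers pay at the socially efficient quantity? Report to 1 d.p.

Social marginal benefit = demand + MEB = 188.9 - 2.9q.
Set SMB = MC: 188.9 - 2.9q = 4.5 + 1.9q → q* = 38.4167.
Consumer price on the demand curve at q*: 183.6 − 2.9×38.4167 = 72.1916.

P = $72.2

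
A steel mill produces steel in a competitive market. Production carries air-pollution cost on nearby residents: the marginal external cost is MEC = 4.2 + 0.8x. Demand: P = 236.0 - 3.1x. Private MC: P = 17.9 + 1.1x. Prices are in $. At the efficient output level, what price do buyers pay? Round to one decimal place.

P = $103.4

Social marginal cost = private MC + MEC = 22.1 + 1.9x.
Set SMC = demand: 22.1 + 1.9x = 236.0 - 3.1x → x* = 42.7800.
Consumer price on the demand curve at x*: 236.0 − 3.1×42.7800 = 103.3820.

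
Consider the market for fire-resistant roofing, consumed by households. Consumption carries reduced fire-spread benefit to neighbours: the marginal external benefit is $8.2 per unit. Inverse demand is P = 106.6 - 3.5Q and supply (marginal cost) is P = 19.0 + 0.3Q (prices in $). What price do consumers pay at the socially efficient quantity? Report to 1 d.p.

P = $18.4

Social marginal benefit = demand + MEB = 114.8 - 3.5Q.
Set SMB = MC: 114.8 - 3.5Q = 19.0 + 0.3Q → Q* = 25.2105.
Consumer price on the demand curve at Q*: 106.6 − 3.5×25.2105 = 18.3633.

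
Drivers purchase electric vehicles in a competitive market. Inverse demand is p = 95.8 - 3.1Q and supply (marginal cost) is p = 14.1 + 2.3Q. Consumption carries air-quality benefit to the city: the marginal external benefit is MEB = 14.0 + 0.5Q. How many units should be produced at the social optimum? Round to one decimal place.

Social marginal benefit = demand + MEB = 109.8 - 2.6Q.
Set SMB = MC: 109.8 - 2.6Q = 14.1 + 2.3Q → Q* = 19.5306.

Q* = 19.5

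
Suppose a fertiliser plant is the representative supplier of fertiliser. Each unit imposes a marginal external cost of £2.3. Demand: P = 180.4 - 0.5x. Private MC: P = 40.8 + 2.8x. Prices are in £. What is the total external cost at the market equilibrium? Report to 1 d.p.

£97.3

Market equilibrium (private): 40.8 + 2.8x = 180.4 - 0.5x → x_m = 42.3030.
Total external cost = MEC × x_m = 2.3 × 42.3030 = 97.2969.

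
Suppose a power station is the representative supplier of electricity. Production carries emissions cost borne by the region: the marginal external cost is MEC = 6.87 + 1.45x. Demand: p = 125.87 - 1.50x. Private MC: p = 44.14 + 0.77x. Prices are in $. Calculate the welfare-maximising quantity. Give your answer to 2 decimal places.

x* = 20.12

Social marginal cost = private MC + MEC = 51.01 + 2.22x.
Set SMC = demand: 51.01 + 2.22x = 125.87 - 1.50x → x* = 20.1237.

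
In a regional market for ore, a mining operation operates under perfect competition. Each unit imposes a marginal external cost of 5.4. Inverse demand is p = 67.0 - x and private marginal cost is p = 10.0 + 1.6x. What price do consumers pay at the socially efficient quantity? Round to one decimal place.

Social marginal cost = private MC + MEC = 15.4 + 1.6x.
Set SMC = demand: 15.4 + 1.6x = 67.0 - x → x* = 19.8462.
Consumer price on the demand curve at x*: 67.0 − 1.0×19.8462 = 47.1538.

P = 47.2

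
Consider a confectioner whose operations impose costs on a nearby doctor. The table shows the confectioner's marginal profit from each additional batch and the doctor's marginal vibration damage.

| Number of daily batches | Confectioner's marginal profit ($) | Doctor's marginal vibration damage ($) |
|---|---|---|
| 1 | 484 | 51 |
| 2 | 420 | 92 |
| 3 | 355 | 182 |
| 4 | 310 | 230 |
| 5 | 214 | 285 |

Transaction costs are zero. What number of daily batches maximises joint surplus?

Bargaining reaches the level where marginal profit last exceeds marginal vibration damage.
That holds through level 4 (310 ≥ 230) but not at 5 (214 < 285).

4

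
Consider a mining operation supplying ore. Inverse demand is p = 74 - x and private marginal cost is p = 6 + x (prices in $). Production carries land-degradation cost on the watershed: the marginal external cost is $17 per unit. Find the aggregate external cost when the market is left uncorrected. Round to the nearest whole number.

$578

Market equilibrium (private): 6 + x = 74 - x → x_m = 34.0000.
Total external cost = MEC × x_m = 17 × 34.0000 = 578.0000.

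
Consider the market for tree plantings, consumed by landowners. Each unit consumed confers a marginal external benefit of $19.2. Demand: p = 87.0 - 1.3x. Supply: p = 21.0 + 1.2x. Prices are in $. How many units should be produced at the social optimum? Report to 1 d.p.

Social marginal benefit = demand + MEB = 106.2 - 1.3x.
Set SMB = MC: 106.2 - 1.3x = 21.0 + 1.2x → x* = 34.0800.

x* = 34.1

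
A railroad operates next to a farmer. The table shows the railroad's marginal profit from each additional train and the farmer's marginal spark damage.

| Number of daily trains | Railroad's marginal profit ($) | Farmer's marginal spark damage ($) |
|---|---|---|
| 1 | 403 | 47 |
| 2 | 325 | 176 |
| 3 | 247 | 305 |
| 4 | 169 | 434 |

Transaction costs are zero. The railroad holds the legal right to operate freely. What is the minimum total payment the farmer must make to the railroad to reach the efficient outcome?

$416

Left alone the railroad would choose level 4 (marginal profit stays positive).
Efficient level: k* = 2 (marginal profit ≥ marginal spark damage through 2).
The farmer must at least cover the railroad's forgone profit from cutting 4→2: 247 + 169 = 416.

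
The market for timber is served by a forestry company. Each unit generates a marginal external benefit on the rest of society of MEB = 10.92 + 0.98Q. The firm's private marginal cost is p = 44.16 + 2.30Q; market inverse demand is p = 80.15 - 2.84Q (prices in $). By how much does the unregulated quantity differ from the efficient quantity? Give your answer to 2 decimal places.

4.27 units

Market equilibrium (private): 44.16 + 2.30Q = 80.15 - 2.84Q → Q_m = 7.0019.
Social marginal cost = private MC − MEB = 33.24 + 1.32Q.
Set SMC = demand: 33.24 + 1.32Q = 80.15 - 2.84Q → Q* = 11.2764.
Gap = |7.0019 − 11.2764| = 4.2745.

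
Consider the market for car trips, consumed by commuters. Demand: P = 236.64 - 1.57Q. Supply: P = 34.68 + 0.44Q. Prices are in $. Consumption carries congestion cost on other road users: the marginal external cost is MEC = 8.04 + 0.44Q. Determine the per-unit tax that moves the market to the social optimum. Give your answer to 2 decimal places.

Social marginal benefit = demand − MEC = 228.60 - 2.01Q.
Set SMB = MC: 228.60 - 2.01Q = 34.68 + 0.44Q → Q* = 79.1510.
The Pigouvian tax equals MEC at Q*: 8.04 + 0.44×79.1510 = 42.8664.

tax = $42.87 per unit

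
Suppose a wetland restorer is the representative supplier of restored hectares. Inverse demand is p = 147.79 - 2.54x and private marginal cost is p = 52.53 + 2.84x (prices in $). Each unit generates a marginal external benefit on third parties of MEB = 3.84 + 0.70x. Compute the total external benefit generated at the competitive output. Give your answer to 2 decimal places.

$177.72

Market equilibrium (private): 52.53 + 2.84x = 147.79 - 2.54x → x_m = 17.7063.
Total external benefit = ∫₀^{x_m} (3.84 + 0.70x) dx = 3.84×17.7063 + ½×0.70×17.7063² = 177.7218.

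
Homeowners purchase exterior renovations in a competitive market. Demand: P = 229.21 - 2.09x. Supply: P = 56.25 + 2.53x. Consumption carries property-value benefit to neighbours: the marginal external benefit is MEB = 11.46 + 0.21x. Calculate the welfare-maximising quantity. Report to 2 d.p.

x* = 41.82

Social marginal benefit = demand + MEB = 240.67 - 1.88x.
Set SMB = MC: 240.67 - 1.88x = 56.25 + 2.53x → x* = 41.8186.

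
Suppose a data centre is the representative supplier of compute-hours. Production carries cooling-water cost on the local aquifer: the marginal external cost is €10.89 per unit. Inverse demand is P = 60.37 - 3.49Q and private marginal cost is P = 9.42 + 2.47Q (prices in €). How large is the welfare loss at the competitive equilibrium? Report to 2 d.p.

DWL = €9.95

Market equilibrium (private): 9.42 + 2.47Q = 60.37 - 3.49Q → Q_m = 8.5487.
Social marginal cost = private MC + MEC = 20.31 + 2.47Q.
Set SMC = demand: 20.31 + 2.47Q = 60.37 - 3.49Q → Q* = 6.7215.
The loss is the area between SMC and demand from Q* to Q_m; with linear curves that's a triangle of height MEC(Q_m).
DWL = ½ × 1.8272 × 10.8900 = 9.9491.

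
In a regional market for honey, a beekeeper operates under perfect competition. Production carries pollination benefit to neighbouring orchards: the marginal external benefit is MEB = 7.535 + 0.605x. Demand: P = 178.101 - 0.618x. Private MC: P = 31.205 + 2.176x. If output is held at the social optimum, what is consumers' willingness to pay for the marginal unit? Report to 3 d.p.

P = 134.502

Social marginal cost = private MC − MEB = 23.670 + 1.571x.
Set SMC = demand: 23.670 + 1.571x = 178.101 - 0.618x → x* = 70.5487.
Consumer price on the demand curve at x*: 178.101 − 0.618×70.5487 = 134.5019.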